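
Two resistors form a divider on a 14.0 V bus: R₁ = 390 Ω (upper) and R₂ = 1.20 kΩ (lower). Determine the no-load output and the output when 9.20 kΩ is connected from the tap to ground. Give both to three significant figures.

Unloaded: 10.6 V; loaded: 10.2 V

Open-circuit: V = 14.0 × 1200/(390 + 1200) = 10.6 V.
With the load, R₂ becomes R₂‖R_L = 1062 Ω, so V = 14.0 × 1062/1452 = 10.2 V.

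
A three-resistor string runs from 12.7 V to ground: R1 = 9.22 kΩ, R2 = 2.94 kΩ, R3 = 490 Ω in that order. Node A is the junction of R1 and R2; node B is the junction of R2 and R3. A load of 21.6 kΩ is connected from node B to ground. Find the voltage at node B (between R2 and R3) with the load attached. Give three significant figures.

At node B, R3 is in parallel with the load: R3‖R_L = 479.1 Ω.
Below node A the resistance is R2 + (R3‖R_L) = 3419 Ω, so V_A = 12.7 × 3419/12640 = 3.436 V.
Then V_B = V_A × (R3‖R_L)/(R2 + R3‖R_L) = 3.436 × 479.1/3419 = 0.481 V.

V ≈ 0.481 V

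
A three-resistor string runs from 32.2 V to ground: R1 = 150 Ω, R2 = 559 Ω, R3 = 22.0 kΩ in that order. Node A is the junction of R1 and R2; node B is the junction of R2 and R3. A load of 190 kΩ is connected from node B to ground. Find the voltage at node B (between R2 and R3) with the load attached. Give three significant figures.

At node B, R3 is in parallel with the load: R3‖R_L = 19720 Ω.
Below node A the resistance is R2 + (R3‖R_L) = 20280 Ω, so V_A = 32.2 × 20280/20430 = 31.96 V.
Then V_B = V_A × (R3‖R_L)/(R2 + R3‖R_L) = 31.96 × 19720/20280 = 31.1 V.

V ≈ 31.1 V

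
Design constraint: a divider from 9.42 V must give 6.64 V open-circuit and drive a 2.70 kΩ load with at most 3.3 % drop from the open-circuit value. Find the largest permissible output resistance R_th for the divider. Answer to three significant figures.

R_th ≤ 92.1 Ω

Loading drop = R_th/(R_th + R_L) ≤ 0.0330, so R_th ≤ R_L · ε/(1−ε) = 2.70 kΩ × 0.0330/0.9670 = 92.1 Ω.
(Any R1, R2 with R2/(R1+R2) = 0.705 and R1‖R2 ≤ 92.1 Ω will meet the spec.)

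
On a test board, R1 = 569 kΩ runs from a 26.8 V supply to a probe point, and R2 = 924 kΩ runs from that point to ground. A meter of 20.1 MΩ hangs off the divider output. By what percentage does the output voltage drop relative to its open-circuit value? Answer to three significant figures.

1.72 %

The divider's output (Thévenin) resistance is R1‖R2 = 352.1 kΩ.
Fractional drop under load = R_th/(R_th + R_L) = 352.1 / (352.1 + 20100) = 0.01722.
So the output falls by 1.72 %.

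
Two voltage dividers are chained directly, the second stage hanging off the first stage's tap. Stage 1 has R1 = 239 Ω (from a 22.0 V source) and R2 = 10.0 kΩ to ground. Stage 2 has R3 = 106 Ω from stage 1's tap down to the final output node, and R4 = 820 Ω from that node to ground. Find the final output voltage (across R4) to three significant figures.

Stage 2 presents R3+R4 = 926.0 Ω as a load on stage 1's tap.
Stage 1's lower leg becomes R2‖(R3+R4) = 847.5 Ω, so V_mid = 22.0 × 847.5/1087 = 17.16 V.
Stage 2 is itself unloaded: V_out = V_mid × R4/(R3+R4) = 17.16 × 820/926.0 = 15.2 V.

V_out ≈ 15.2 V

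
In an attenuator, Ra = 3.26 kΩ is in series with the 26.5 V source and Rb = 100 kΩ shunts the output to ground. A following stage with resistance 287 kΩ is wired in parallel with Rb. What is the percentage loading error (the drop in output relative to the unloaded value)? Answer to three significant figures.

1.09 %

The divider's output (Thévenin) resistance is Ra‖Rb = 3.157 kΩ.
Fractional drop under load = R_th/(R_th + R_L) = 3.157 / (3.157 + 287) = 0.01088.
So the output falls by 1.09 %.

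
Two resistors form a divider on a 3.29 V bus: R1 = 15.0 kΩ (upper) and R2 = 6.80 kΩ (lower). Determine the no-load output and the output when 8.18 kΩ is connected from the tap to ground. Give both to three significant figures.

Unloaded: 1.03 V; loaded: 0.653 V

Open-circuit: V = 3.29 × 6.80/(15.0 + 6.80) = 1.03 V.
With the load, R2 becomes R2‖R_L = 3.713 kΩ, so V = 3.29 × 3.713/18.71 = 0.653 V.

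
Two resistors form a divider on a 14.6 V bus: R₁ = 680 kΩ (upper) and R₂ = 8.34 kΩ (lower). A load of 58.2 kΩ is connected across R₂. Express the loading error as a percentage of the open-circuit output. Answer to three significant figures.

12.4 %

The divider's output (Thévenin) resistance is R₁‖R₂ = 8.239 kΩ.
Fractional drop under load = R_th/(R_th + R_L) = 8.239 / (8.239 + 58.2) = 0.1240.
So the output falls by 12.4 %.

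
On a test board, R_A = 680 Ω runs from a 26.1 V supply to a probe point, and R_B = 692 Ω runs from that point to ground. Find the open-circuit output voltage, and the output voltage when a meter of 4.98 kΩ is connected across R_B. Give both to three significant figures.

Open-circuit: V = 26.1 × 692/(680 + 692) = 13.2 V.
With the load, R_B becomes R_B‖R_L = 607.6 Ω, so V = 26.1 × 607.6/1288 = 12.3 V.

Unloaded: 13.2 V; loaded: 12.3 V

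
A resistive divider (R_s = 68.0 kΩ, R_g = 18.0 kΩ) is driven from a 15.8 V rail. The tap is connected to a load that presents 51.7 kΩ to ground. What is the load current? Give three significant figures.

R_g‖R_L = 13.35 kΩ; V_out = 15.8 × 13.35/81.35 = 2.593 V.
I_L = V_out / R_L = 2.593 / 51.7 kΩ = 0.0502 mA.

I_L ≈ 0.0502 mA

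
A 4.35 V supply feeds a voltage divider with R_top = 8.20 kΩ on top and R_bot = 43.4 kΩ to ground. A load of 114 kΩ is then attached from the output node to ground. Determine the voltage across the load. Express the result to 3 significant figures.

The load sits in parallel with R_bot: R_bot‖R_L = (43.4 × 114) / (43.4 + 114) = 31.43 kΩ.
V_out = 4.35 × 31.43 / (8.20 + 31.43) = 4.35 × 31.43/39.63 = 3.45 V.

V_out ≈ 3.45 V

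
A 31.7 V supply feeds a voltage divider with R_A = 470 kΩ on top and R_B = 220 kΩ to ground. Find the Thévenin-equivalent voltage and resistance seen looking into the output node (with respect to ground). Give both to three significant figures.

V_th is the open-circuit tap voltage: 31.7 × 220/(470 + 220) = 10.1 V.
With the supply zeroed, R_A and R_B appear in parallel from the tap: R_th = R_A‖R_B = (470 × 220)/690.0 = 150 kΩ.

V_th = 10.1 V, R_th = 150 kΩ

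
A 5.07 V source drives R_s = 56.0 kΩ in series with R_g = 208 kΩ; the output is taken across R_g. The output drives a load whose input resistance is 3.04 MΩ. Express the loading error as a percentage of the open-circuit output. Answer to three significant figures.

The divider's output (Thévenin) resistance is R_s‖R_g = 44.12 kΩ.
Fractional drop under load = R_th/(R_th + R_L) = 44.12 / (44.12 + 3040) = 0.01431.
So the output falls by 1.43 %.

1.43 %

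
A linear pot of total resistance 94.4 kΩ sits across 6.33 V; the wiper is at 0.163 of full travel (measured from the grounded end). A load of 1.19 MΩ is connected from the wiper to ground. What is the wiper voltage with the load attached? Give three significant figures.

The wiper splits the pot into (1−α)R = 79.01 kΩ above and αR = 15.39 kΩ below.
Lower section ‖ load = 15.19 kΩ.
V_wiper = 6.33 × 15.19/(79.01 + 15.19) = 1.02 V.

V ≈ 1.02 V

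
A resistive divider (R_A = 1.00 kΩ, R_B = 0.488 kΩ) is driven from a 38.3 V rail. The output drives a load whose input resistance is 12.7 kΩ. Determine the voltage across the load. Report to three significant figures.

The load sits in parallel with R_B: R_B‖R_L = (488 × 12700) / (488 + 12700) = 469.9 Ω.
V_out = 38.3 × 469.9 / (1000 + 469.9) = 38.3 × 469.9/1470 = 12.2 V.
(Unloaded it would have been 12.6 V.)

V_out ≈ 12.2 V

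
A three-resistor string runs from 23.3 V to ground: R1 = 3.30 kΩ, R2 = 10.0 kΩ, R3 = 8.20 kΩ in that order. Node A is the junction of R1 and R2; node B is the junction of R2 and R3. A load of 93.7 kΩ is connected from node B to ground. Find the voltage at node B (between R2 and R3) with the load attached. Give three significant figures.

V ≈ 8.43 V

At node B, R3 is in parallel with the load: R3‖R_L = 7.540 kΩ.
Below node A the resistance is R2 + (R3‖R_L) = 17.54 kΩ, so V_A = 23.3 × 17.54/20.84 = 19.61 V.
Then V_B = V_A × (R3‖R_L)/(R2 + R3‖R_L) = 19.61 × 7.540/17.54 = 8.43 V.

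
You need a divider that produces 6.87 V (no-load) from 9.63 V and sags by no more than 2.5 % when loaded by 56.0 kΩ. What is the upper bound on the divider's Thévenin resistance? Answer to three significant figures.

R_th ≤ 1.44 kΩ

Loading drop = R_th/(R_th + R_L) ≤ 0.0250, so R_th ≤ R_L · ε/(1−ε) = 56.0 kΩ × 0.0250/0.9750 = 1.44 kΩ.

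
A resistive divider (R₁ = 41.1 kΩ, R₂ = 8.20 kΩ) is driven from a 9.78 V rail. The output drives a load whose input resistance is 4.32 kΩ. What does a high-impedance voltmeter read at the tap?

V_out ≈ 0.630 V

The load sits in parallel with R₂: R₂‖R_L = (8.20 × 4.32) / (8.20 + 4.32) = 2.829 kΩ.
V_out = 9.78 × 2.829 / (41.1 + 2.829) = 9.78 × 2.829/43.93 = 0.630 V.
(Unloaded it would have been 1.63 V.)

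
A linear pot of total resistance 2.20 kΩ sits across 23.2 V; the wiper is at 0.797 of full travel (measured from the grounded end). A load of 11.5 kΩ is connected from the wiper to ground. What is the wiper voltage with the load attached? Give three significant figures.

V ≈ 17.9 V

The wiper splits the pot into (1−α)R = 446.6 Ω above and αR = 1753 Ω below.
Lower section ‖ load = 1521 Ω.
V_wiper = 23.2 × 1521/(446.6 + 1521) = 17.9 V.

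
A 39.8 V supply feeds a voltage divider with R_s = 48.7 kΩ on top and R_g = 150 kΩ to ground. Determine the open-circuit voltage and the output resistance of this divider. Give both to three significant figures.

V_th is the open-circuit tap voltage: 39.8 × 150/(48.7 + 150) = 30.0 V.
With the supply zeroed, R_s and R_g appear in parallel from the tap: R_th = R_s‖R_g = (48.7 × 150)/198.7 = 36.8 kΩ.

V_th = 30.0 V, R_th = 36.8 kΩ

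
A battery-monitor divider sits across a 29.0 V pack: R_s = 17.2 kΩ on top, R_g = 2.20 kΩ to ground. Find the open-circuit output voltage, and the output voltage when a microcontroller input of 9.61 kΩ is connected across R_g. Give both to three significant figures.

Open-circuit: V = 29.0 × 2.20/(17.2 + 2.20) = 3.29 V.
With the load, R_g becomes R_g‖R_L = 1.790 kΩ, so V = 29.0 × 1.790/18.99 = 2.73 V.

Unloaded: 3.29 V; loaded: 2.73 V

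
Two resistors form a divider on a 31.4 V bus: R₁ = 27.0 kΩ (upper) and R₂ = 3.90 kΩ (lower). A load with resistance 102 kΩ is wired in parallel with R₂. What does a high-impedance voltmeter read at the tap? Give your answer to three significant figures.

V_out ≈ 3.83 V

The load sits in parallel with R₂: R₂‖R_L = (3.90 × 102) / (3.90 + 102) = 3.756 kΩ.
V_out = 31.4 × 3.756 / (27.0 + 3.756) = 31.4 × 3.756/30.76 = 3.83 V.
(Unloaded it would have been 3.96 V.)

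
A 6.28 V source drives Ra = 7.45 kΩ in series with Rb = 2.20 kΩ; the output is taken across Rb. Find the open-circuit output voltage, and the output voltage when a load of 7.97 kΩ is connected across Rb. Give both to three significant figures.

Unloaded: 1.43 V; loaded: 1.18 V

Open-circuit: V = 6.28 × 2.20/(7.45 + 2.20) = 1.43 V.
With the load, Rb becomes Rb‖R_L = 1.724 kΩ, so V = 6.28 × 1.724/9.174 = 1.18 V.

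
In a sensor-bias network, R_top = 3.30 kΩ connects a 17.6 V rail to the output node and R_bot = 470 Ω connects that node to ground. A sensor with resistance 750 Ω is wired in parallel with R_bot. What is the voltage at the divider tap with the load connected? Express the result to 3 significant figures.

V_out ≈ 1.42 V

The load sits in parallel with R_bot: R_bot‖R_L = (470 × 750) / (470 + 750) = 288.9 Ω.
V_out = 17.6 × 288.9 / (3300 + 288.9) = 17.6 × 288.9/3589 = 1.42 V.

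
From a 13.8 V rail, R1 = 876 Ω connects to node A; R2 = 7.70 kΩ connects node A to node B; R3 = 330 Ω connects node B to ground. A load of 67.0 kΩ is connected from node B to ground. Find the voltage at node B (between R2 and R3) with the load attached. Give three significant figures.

V ≈ 0.509 V

At node B, R3 is in parallel with the load: R3‖R_L = 328.4 Ω.
Below node A the resistance is R2 + (R3‖R_L) = 8028 Ω, so V_A = 13.8 × 8028/8904 = 12.44 V.
Then V_B = V_A × (R3‖R_L)/(R2 + R3‖R_L) = 12.44 × 328.4/8028 = 0.509 V.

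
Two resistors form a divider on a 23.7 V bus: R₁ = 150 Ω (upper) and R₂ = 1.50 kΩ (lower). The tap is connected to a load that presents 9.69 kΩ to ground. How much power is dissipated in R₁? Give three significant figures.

P ≈ 40.1 mW

Total resistance from the source is R₁ + (R₂‖R_L) = 1449 Ω, so I = 23.7/1449 Ω = 16.36 mA.
P = I²·R₁ = (16.36 mA)² × 150 Ω = 40.1 mW.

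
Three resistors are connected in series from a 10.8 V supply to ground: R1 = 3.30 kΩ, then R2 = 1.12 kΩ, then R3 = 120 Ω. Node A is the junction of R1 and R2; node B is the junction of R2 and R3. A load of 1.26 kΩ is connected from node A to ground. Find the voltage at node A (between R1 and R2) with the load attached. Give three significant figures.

Below node A the series string R2+R3 = 1240 Ω sits in parallel with the 1260 Ω load: 625.0 Ω.
V_A = 10.8 × 625.0/(3300 + 625.0) = 1.72 V.

V ≈ 1.72 V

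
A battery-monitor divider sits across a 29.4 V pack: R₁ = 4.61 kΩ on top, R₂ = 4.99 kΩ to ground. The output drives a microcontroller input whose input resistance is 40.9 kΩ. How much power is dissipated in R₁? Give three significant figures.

P ≈ 48.6 mW

Total resistance from the source is R₁ + (R₂‖R_L) = 9.057 kΩ, so I = 29.4/9.057 kΩ = 3.246 mA.
P = I²·R₁ = (3.246 mA)² × 4.61 kΩ = 48.6 mW.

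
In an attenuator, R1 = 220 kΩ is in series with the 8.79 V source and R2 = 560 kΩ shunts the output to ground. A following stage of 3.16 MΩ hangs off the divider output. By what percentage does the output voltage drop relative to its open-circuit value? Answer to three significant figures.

4.76 %

The divider's output (Thévenin) resistance is R1‖R2 = 157.9 kΩ.
Fractional drop under load = R_th/(R_th + R_L) = 157.9 / (157.9 + 3160) = 0.04760.
So the output falls by 4.76 %.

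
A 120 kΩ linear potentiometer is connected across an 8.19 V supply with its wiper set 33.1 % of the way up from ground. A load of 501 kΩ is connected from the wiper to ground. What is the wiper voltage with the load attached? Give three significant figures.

V ≈ 2.57 V

The wiper splits the pot into (1−α)R = 80.28 kΩ above and αR = 39.72 kΩ below.
Lower section ‖ load = 36.80 kΩ.
V_wiper = 8.19 × 36.80/(80.28 + 36.80) = 2.57 V.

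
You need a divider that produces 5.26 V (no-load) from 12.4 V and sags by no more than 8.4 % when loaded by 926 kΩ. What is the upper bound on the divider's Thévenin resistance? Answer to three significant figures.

R_th ≤ 84.9 kΩ

Loading drop = R_th/(R_th + R_L) ≤ 0.0840, so R_th ≤ R_L · ε/(1−ε) = 926 kΩ × 0.0840/0.9160 = 84.9 kΩ.
(Any R1, R2 with R2/(R1+R2) = 0.424 and R1‖R2 ≤ 84.9 kΩ will meet the spec.)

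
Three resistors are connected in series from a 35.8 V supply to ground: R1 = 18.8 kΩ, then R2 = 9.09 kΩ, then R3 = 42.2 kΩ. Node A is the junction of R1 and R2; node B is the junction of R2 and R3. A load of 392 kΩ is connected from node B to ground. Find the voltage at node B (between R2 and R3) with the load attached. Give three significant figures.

V ≈ 20.7 V

At node B, R3 is in parallel with the load: R3‖R_L = 38.10 kΩ.
Below node A the resistance is R2 + (R3‖R_L) = 47.19 kΩ, so V_A = 35.8 × 47.19/65.99 = 25.60 V.
Then V_B = V_A × (R3‖R_L)/(R2 + R3‖R_L) = 25.60 × 38.10/47.19 = 20.7 V.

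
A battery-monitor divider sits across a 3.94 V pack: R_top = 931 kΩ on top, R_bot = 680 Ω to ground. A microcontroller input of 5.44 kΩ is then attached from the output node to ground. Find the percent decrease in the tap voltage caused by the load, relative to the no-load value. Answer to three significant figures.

Unloaded V = 3.94 × 680/931700 = 0.0028757 V.
Loaded: R_bot‖R_L = 604.4 Ω, giving V = 3.94 × 604.4/931600 = 0.0025564 V.
Drop = (0.0028757 − 0.0025564) / 0.0028757 = 11.1 %.

11.1 %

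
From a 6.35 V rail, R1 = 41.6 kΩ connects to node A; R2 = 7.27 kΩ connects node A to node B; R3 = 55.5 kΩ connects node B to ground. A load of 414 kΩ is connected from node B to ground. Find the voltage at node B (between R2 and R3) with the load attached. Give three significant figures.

At node B, R3 is in parallel with the load: R3‖R_L = 48.94 kΩ.
Below node A the resistance is R2 + (R3‖R_L) = 56.21 kΩ, so V_A = 6.35 × 56.21/97.81 = 3.649 V.
Then V_B = V_A × (R3‖R_L)/(R2 + R3‖R_L) = 3.649 × 48.94/56.21 = 3.18 V.

V ≈ 3.18 V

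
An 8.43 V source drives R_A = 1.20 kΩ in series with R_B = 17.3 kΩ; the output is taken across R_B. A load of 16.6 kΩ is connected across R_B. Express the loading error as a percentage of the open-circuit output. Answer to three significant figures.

The divider's output (Thévenin) resistance is R_A‖R_B = 1.122 kΩ.
Fractional drop under load = R_th/(R_th + R_L) = 1.122 / (1.122 + 16.6) = 0.06332.
So the output falls by 6.33 %.

6.33 %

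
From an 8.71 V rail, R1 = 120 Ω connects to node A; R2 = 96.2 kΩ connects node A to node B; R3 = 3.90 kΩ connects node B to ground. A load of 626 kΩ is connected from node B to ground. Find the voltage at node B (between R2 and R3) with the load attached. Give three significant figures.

At node B, R3 is in parallel with the load: R3‖R_L = 3876 Ω.
Below node A the resistance is R2 + (R3‖R_L) = 100100 Ω, so V_A = 8.71 × 100100/100200 = 8.700 V.
Then V_B = V_A × (R3‖R_L)/(R2 + R3‖R_L) = 8.700 × 3876/100100 = 0.337 V.

V ≈ 0.337 V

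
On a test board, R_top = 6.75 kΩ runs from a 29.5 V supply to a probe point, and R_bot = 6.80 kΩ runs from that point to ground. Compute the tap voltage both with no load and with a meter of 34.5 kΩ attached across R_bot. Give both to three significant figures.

Unloaded: 14.8 V; loaded: 13.5 V

Open-circuit: V = 29.5 × 6.80/(6.75 + 6.80) = 14.8 V.
With the load, R_bot becomes R_bot‖R_L = 5.680 kΩ, so V = 29.5 × 5.680/12.43 = 13.5 V.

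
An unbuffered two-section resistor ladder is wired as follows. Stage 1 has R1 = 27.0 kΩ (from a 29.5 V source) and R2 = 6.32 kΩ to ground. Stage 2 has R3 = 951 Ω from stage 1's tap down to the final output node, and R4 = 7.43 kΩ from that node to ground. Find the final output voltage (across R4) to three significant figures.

V_out ≈ 3.08 V

Stage 2 presents R3+R4 = 8381 Ω as a load on stage 1's tap.
Stage 1's lower leg becomes R2‖(R3+R4) = 3603 Ω, so V_mid = 29.5 × 3603/30600 = 3.473 V.
Stage 2 is itself unloaded: V_out = V_mid × R4/(R3+R4) = 3.473 × 7430/8381 = 3.08 V.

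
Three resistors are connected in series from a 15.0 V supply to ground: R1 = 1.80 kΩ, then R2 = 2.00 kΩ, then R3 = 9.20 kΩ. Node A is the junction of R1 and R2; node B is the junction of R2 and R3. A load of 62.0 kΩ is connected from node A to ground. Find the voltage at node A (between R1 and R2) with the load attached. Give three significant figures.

V ≈ 12.6 V

Below node A the series string R2+R3 = 11.20 kΩ sits in parallel with the 62.0 kΩ load: 9.486 kΩ.
V_A = 15.0 × 9.486/(1.80 + 9.486) = 12.6 V.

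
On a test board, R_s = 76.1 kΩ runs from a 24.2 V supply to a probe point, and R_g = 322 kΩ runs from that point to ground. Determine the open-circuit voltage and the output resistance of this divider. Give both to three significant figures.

V_th = 19.6 V, R_th = 61.6 kΩ

V_th is the open-circuit tap voltage: 24.2 × 322/(76.1 + 322) = 19.6 V.
With the supply zeroed, R_s and R_g appear in parallel from the tap: R_th = R_s‖R_g = (76.1 × 322)/398.1 = 61.6 kΩ.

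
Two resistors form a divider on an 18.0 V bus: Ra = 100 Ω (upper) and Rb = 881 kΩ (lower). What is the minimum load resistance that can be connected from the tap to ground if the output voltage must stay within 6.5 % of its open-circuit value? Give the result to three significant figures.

R_L(min) ≈ 1.44 kΩ

Output resistance R_th = Ra‖Rb = (100 × 881000)/881100 = 99.99 Ω.
The fractional drop is R_th/(R_th + R_L); requiring this ≤ 0.0650 gives R_L ≥ R_th(1/0.0650 − 1) = 99.99 × 14.38 = 1.44 kΩ.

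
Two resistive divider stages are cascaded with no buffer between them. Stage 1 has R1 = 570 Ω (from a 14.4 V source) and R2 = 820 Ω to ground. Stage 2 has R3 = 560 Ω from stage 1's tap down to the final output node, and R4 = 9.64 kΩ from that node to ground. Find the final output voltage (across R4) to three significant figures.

Stage 2 presents R3+R4 = 10200 Ω as a load on stage 1's tap.
Stage 1's lower leg becomes R2‖(R3+R4) = 759.0 Ω, so V_mid = 14.4 × 759.0/1329 = 8.224 V.
Stage 2 is itself unloaded: V_out = V_mid × R4/(R3+R4) = 8.224 × 9640/10200 = 7.77 V.

V_out ≈ 7.77 V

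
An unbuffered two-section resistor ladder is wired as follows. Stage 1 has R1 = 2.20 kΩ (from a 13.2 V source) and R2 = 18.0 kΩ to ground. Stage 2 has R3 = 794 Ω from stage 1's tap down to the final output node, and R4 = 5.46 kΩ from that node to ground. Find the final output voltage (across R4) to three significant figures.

Stage 2 presents R3+R4 = 6254 Ω as a load on stage 1's tap.
Stage 1's lower leg becomes R2‖(R3+R4) = 4641 Ω, so V_mid = 13.2 × 4641/6841 = 8.955 V.
Stage 2 is itself unloaded: V_out = V_mid × R4/(R3+R4) = 8.955 × 5460/6254 = 7.82 V.

V_out ≈ 7.82 V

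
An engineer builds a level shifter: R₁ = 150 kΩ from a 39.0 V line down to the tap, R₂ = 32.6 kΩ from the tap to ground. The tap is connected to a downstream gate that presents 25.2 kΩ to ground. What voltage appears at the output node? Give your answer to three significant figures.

The load sits in parallel with R₂: R₂‖R_L = (32.6 × 25.2) / (32.6 + 25.2) = 14.21 kΩ.
V_out = 39.0 × 14.21 / (150 + 14.21) = 39.0 × 14.21/164.2 = 3.38 V.
(Unloaded it would have been 6.96 V.)

V_out ≈ 3.38 V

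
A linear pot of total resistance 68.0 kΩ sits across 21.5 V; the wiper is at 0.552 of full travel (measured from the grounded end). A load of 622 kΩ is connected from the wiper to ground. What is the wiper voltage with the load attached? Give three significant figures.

V ≈ 11.6 V

The wiper splits the pot into (1−α)R = 30.46 kΩ above and αR = 37.54 kΩ below.
Lower section ‖ load = 35.40 kΩ.
V_wiper = 21.5 × 35.40/(30.46 + 35.40) = 11.6 V.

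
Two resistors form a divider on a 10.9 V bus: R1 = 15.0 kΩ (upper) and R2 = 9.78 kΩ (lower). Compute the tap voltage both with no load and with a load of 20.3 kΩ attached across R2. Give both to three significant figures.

Unloaded: 4.30 V; loaded: 3.33 V

Open-circuit: V = 10.9 × 9.78/(15.0 + 9.78) = 4.30 V.
With the load, R2 becomes R2‖R_L = 6.600 kΩ, so V = 10.9 × 6.600/21.60 = 3.33 V.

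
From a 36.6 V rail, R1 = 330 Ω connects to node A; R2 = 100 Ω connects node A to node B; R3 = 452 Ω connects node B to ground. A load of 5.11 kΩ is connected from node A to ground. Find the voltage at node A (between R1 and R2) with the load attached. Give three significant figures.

V ≈ 22.0 V

Below node A the series string R2+R3 = 552.0 Ω sits in parallel with the 5110 Ω load: 498.2 Ω.
V_A = 36.6 × 498.2/(330 + 498.2) = 22.0 V.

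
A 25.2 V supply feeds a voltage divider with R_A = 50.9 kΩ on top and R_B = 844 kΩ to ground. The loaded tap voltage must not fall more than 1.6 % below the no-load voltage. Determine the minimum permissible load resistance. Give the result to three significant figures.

R_L(min) ≈ 2.95 MΩ

Output resistance R_th = R_A‖R_B = (50.9 × 844)/894.9 = 48.00 kΩ.
The fractional drop is R_th/(R_th + R_L); requiring this ≤ 0.0160 gives R_L ≥ R_th(1/0.0160 − 1) = 48.00 × 61.50 = 2.95 MΩ.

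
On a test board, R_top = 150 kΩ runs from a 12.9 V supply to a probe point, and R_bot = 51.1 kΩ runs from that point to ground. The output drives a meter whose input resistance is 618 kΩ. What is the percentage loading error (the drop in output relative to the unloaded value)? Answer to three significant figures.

The divider's output (Thévenin) resistance is R_top‖R_bot = 38.12 kΩ.
Fractional drop under load = R_th/(R_th + R_L) = 38.12 / (38.12 + 618) = 0.05809.
So the output falls by 5.81 %.

5.81 %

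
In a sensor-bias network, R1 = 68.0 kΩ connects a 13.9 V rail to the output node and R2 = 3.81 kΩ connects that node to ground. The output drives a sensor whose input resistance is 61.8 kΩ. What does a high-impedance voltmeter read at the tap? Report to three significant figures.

V_out ≈ 0.697 V

The load sits in parallel with R2: R2‖R_L = (3.81 × 61.8) / (3.81 + 61.8) = 3.589 kΩ.
V_out = 13.9 × 3.589 / (68.0 + 3.589) = 13.9 × 3.589/71.59 = 0.697 V.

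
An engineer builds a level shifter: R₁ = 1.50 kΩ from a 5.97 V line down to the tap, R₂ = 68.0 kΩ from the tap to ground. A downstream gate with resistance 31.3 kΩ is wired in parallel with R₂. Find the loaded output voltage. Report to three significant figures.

V_out ≈ 5.58 V

The load sits in parallel with R₂: R₂‖R_L = (68.0 × 31.3) / (68.0 + 31.3) = 21.43 kΩ.
V_out = 5.97 × 21.43 / (1.50 + 21.43) = 5.97 × 21.43/22.93 = 5.58 V.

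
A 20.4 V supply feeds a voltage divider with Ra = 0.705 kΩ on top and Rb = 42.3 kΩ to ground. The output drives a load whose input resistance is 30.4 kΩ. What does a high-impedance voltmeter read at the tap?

V_out ≈ 19.6 V

The load sits in parallel with Rb: Rb‖R_L = (42300 × 30400) / (42300 + 30400) = 17690 Ω.
V_out = 20.4 × 17690 / (705 + 17690) = 20.4 × 17690/18390 = 19.6 V.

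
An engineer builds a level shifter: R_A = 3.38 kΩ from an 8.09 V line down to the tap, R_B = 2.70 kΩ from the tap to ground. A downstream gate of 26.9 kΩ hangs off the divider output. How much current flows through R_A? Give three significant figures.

R_B‖R_L = 2.454 kΩ, so the source sees R_A + R_B‖R_L = 5.834 kΩ.
I = 8.09 V / 5.834 kΩ = 1.39 mA.

I ≈ 1.39 mA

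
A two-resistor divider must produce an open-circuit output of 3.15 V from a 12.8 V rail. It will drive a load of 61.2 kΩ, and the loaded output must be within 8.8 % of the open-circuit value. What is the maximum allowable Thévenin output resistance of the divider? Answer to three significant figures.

Loading drop = R_th/(R_th + R_L) ≤ 0.0880, so R_th ≤ R_L · ε/(1−ε) = 61.2 kΩ × 0.0880/0.9120 = 5.91 kΩ.

R_th ≤ 5.91 kΩ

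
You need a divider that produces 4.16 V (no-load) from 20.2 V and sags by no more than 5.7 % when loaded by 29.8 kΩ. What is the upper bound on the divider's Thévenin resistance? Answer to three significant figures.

Loading drop = R_th/(R_th + R_L) ≤ 0.0570, so R_th ≤ R_L · ε/(1−ε) = 29.8 kΩ × 0.0570/0.9430 = 1.80 kΩ.

R_th ≤ 1.80 kΩ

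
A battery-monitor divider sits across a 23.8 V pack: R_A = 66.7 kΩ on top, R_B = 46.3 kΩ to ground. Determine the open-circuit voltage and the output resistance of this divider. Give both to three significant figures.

V_th = 9.75 V, R_th = 27.3 kΩ

V_th is the open-circuit tap voltage: 23.8 × 46.3/(66.7 + 46.3) = 9.75 V.
With the supply zeroed, R_A and R_B appear in parallel from the tap: R_th = R_A‖R_B = (66.7 × 46.3)/113.0 = 27.3 kΩ.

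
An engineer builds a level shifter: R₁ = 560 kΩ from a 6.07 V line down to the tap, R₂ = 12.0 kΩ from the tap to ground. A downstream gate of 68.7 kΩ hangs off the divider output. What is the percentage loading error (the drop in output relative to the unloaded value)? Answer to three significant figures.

The divider's output (Thévenin) resistance is R₁‖R₂ = 11.75 kΩ.
Fractional drop under load = R_th/(R_th + R_L) = 11.75 / (11.75 + 68.7) = 0.1460.
So the output falls by 14.6 %.

14.6 %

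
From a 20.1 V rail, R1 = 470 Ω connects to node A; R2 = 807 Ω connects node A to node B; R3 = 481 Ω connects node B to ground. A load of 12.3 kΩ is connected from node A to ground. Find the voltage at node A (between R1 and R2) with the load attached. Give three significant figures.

V ≈ 14.3 V

Below node A the series string R2+R3 = 1288 Ω sits in parallel with the 12300 Ω load: 1166 Ω.
V_A = 20.1 × 1166/(470 + 1166) = 14.3 V.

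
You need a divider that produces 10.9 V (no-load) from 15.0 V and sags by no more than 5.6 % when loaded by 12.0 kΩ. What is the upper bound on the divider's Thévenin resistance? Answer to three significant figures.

R_th ≤ 712 Ω

Loading drop = R_th/(R_th + R_L) ≤ 0.0560, so R_th ≤ R_L · ε/(1−ε) = 12.0 kΩ × 0.0560/0.9440 = 712 Ω.
(Any R1, R2 with R2/(R1+R2) = 0.727 and R1‖R2 ≤ 712 Ω will meet the spec.)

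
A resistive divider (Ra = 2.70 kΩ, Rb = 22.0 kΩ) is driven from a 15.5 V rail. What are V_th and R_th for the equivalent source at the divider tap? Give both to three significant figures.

V_th is the open-circuit tap voltage: 15.5 × 22.0/(2.70 + 22.0) = 13.8 V.
With the supply zeroed, Ra and Rb appear in parallel from the tap: R_th = Ra‖Rb = (2.70 × 22.0)/24.70 = 2.40 kΩ.

V_th = 13.8 V, R_th = 2.40 kΩ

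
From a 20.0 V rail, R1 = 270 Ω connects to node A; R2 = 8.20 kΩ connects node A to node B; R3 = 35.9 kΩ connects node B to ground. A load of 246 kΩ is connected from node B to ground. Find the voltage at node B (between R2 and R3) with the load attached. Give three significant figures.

V ≈ 15.7 V

At node B, R3 is in parallel with the load: R3‖R_L = 31330 Ω.
Below node A the resistance is R2 + (R3‖R_L) = 39530 Ω, so V_A = 20.0 × 39530/39800 = 19.86 V.
Then V_B = V_A × (R3‖R_L)/(R2 + R3‖R_L) = 19.86 × 31330/39530 = 15.7 V.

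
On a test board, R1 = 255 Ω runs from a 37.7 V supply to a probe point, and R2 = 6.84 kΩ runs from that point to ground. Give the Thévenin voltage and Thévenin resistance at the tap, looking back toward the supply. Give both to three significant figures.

V_th = 36.3 V, R_th = 246 Ω

V_th is the open-circuit tap voltage: 37.7 × 6840/(255 + 6840) = 36.3 V.
With the supply zeroed, R1 and R2 appear in parallel from the tap: R_th = R1‖R2 = (255 × 6840)/7095 = 246 Ω.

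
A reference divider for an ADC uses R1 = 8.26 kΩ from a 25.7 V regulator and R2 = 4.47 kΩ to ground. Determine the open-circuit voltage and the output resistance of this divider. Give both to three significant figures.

V_th = 9.02 V, R_th = 2.90 kΩ

V_th is the open-circuit tap voltage: 25.7 × 4.47/(8.26 + 4.47) = 9.02 V.
With the supply zeroed, R1 and R2 appear in parallel from the tap: R_th = R1‖R2 = (8.26 × 4.47)/12.73 = 2.90 kΩ.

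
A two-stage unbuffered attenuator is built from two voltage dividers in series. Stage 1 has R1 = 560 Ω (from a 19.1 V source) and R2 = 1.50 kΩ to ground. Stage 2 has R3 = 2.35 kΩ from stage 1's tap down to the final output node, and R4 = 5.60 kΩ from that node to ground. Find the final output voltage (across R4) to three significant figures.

V_out ≈ 9.32 V

Stage 2 presents R3+R4 = 7950 Ω as a load on stage 1's tap.
Stage 1's lower leg becomes R2‖(R3+R4) = 1262 Ω, so V_mid = 19.1 × 1262/1822 = 13.23 V.
Stage 2 is itself unloaded: V_out = V_mid × R4/(R3+R4) = 13.23 × 5600/7950 = 9.32 V.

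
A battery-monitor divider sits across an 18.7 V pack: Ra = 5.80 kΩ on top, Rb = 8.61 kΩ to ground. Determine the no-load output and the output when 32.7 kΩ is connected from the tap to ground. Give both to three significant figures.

Unloaded: 11.2 V; loaded: 10.1 V

Open-circuit: V = 18.7 × 8.61/(5.80 + 8.61) = 11.2 V.
With the load, Rb becomes Rb‖R_L = 6.815 kΩ, so V = 18.7 × 6.815/12.62 = 10.1 V.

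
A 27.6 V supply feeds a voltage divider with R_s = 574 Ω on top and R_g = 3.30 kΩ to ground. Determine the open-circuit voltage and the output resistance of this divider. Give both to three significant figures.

V_th is the open-circuit tap voltage: 27.6 × 3300/(574 + 3300) = 23.5 V.
With the supply zeroed, R_s and R_g appear in parallel from the tap: R_th = R_s‖R_g = (574 × 3300)/3874 = 489 Ω.

V_th = 23.5 V, R_th = 489 Ω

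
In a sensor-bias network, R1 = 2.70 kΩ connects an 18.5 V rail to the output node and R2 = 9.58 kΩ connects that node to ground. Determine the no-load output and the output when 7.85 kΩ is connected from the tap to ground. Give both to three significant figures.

Open-circuit: V = 18.5 × 9.58/(2.70 + 9.58) = 14.4 V.
With the load, R2 becomes R2‖R_L = 4.315 kΩ, so V = 18.5 × 4.315/7.015 = 11.4 V.

Unloaded: 14.4 V; loaded: 11.4 V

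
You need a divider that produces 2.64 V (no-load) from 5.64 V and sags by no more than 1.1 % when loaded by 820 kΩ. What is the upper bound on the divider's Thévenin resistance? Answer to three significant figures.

R_th ≤ 9.12 kΩ

Loading drop = R_th/(R_th + R_L) ≤ 0.0110, so R_th ≤ R_L · ε/(1−ε) = 820 kΩ × 0.0110/0.9890 = 9.12 kΩ.
(Any R1, R2 with R2/(R1+R2) = 0.468 and R1‖R2 ≤ 9.12 kΩ will meet the spec.)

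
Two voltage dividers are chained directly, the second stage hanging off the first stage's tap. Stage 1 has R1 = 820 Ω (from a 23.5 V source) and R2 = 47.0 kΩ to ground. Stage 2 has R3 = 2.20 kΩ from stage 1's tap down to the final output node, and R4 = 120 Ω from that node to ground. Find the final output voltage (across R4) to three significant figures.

Stage 2 presents R3+R4 = 2320 Ω as a load on stage 1's tap.
Stage 1's lower leg becomes R2‖(R3+R4) = 2211 Ω, so V_mid = 23.5 × 2211/3031 = 17.14 V.
Stage 2 is itself unloaded: V_out = V_mid × R4/(R3+R4) = 17.14 × 120/2320 = 0.887 V.

V_out ≈ 0.887 V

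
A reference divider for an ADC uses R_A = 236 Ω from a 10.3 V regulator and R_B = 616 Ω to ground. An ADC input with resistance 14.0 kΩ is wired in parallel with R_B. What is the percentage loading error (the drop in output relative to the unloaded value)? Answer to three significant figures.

1.20 %

The divider's output (Thévenin) resistance is R_A‖R_B = 170.6 Ω.
Fractional drop under load = R_th/(R_th + R_L) = 170.6 / (170.6 + 14000) = 0.01204.
So the output falls by 1.20 %.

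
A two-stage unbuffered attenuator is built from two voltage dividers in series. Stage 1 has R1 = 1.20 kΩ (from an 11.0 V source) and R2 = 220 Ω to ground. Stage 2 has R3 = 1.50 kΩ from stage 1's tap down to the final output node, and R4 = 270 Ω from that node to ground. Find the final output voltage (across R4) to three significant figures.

Stage 2 presents R3+R4 = 1770 Ω as a load on stage 1's tap.
Stage 1's lower leg becomes R2‖(R3+R4) = 195.7 Ω, so V_mid = 11.0 × 195.7/1396 = 1.542 V.
Stage 2 is itself unloaded: V_out = V_mid × R4/(R3+R4) = 1.542 × 270/1770 = 0.235 V.

V_out ≈ 0.235 V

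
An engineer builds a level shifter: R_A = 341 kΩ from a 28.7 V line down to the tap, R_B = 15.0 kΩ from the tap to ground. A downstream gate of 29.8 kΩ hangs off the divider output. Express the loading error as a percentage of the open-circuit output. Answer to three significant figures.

The divider's output (Thévenin) resistance is R_A‖R_B = 14.37 kΩ.
Fractional drop under load = R_th/(R_th + R_L) = 14.37 / (14.37 + 29.8) = 0.3253.
So the output falls by 32.5 %.

32.5 %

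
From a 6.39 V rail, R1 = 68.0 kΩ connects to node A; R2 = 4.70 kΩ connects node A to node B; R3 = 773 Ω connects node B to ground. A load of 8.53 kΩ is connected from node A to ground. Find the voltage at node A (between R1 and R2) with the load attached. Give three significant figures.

V ≈ 0.299 V

Below node A the series string R2+R3 = 5473 Ω sits in parallel with the 8530 Ω load: 3334 Ω.
V_A = 6.39 × 3334/(68000 + 3334) = 0.299 V.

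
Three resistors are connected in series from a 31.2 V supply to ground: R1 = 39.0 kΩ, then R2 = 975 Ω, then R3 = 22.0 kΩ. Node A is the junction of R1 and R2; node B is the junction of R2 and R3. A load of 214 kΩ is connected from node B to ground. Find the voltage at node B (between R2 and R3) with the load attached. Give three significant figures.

V ≈ 10.4 V

At node B, R3 is in parallel with the load: R3‖R_L = 19950 Ω.
Below node A the resistance is R2 + (R3‖R_L) = 20920 Ω, so V_A = 31.2 × 20920/59920 = 10.89 V.
Then V_B = V_A × (R3‖R_L)/(R2 + R3‖R_L) = 10.89 × 19950/20920 = 10.4 V.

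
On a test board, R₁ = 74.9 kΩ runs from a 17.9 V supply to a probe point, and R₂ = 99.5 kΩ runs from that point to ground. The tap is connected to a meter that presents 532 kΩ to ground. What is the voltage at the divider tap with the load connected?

The load sits in parallel with R₂: R₂‖R_L = (99.5 × 532) / (99.5 + 532) = 83.82 kΩ.
V_out = 17.9 × 83.82 / (74.9 + 83.82) = 17.9 × 83.82/158.7 = 9.45 V.
(Unloaded it would have been 10.2 V.)

V_out ≈ 9.45 V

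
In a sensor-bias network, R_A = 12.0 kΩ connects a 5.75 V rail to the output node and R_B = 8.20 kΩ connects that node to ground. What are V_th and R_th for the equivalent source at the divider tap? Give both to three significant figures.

V_th = 2.33 V, R_th = 4.87 kΩ

V_th is the open-circuit tap voltage: 5.75 × 8.20/(12.0 + 8.20) = 2.33 V.
With the supply zeroed, R_A and R_B appear in parallel from the tap: R_th = R_A‖R_B = (12.0 × 8.20)/20.20 = 4.87 kΩ.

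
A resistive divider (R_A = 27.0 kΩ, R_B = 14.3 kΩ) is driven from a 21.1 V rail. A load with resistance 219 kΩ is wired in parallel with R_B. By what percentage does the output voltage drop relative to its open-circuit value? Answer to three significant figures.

The divider's output (Thévenin) resistance is R_A‖R_B = 9.349 kΩ.
Fractional drop under load = R_th/(R_th + R_L) = 9.349 / (9.349 + 219) = 0.04094.
So the output falls by 4.09 %.

4.09 %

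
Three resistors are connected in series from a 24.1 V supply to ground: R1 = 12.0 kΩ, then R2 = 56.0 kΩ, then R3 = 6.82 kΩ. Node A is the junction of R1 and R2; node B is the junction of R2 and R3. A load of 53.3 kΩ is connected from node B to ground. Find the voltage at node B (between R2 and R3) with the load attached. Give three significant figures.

V ≈ 1.97 V

At node B, R3 is in parallel with the load: R3‖R_L = 6.046 kΩ.
Below node A the resistance is R2 + (R3‖R_L) = 62.05 kΩ, so V_A = 24.1 × 62.05/74.05 = 20.19 V.
Then V_B = V_A × (R3‖R_L)/(R2 + R3‖R_L) = 20.19 × 6.046/62.05 = 1.97 V.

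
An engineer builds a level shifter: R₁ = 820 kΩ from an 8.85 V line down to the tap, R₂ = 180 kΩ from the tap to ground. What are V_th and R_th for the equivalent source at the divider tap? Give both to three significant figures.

V_th = 1.59 V, R_th = 148 kΩ

V_th is the open-circuit tap voltage: 8.85 × 180/(820 + 180) = 1.59 V.
With the supply zeroed, R₁ and R₂ appear in parallel from the tap: R_th = R₁‖R₂ = (820 × 180)/1000 = 148 kΩ.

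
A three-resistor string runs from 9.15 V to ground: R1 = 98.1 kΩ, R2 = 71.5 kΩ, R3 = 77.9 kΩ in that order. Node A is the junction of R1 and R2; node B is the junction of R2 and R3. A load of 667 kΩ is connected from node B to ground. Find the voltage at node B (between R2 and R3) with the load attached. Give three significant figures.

V ≈ 2.67 V

At node B, R3 is in parallel with the load: R3‖R_L = 69.75 kΩ.
Below node A the resistance is R2 + (R3‖R_L) = 141.3 kΩ, so V_A = 9.15 × 141.3/239.4 = 5.400 V.
Then V_B = V_A × (R3‖R_L)/(R2 + R3‖R_L) = 5.400 × 69.75/141.3 = 2.67 V.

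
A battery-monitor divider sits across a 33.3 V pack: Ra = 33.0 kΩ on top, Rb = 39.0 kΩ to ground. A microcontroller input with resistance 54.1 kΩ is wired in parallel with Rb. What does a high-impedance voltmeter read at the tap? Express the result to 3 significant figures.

V_out ≈ 13.6 V

The load sits in parallel with Rb: Rb‖R_L = (39.0 × 54.1) / (39.0 + 54.1) = 22.66 kΩ.
V_out = 33.3 × 22.66 / (33.0 + 22.66) = 33.3 × 22.66/55.66 = 13.6 V.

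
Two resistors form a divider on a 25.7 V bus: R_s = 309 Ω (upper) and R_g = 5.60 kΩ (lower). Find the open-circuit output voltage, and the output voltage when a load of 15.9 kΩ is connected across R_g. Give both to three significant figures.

Open-circuit: V = 25.7 × 5600/(309 + 5600) = 24.4 V.
With the load, R_g becomes R_g‖R_L = 4141 Ω, so V = 25.7 × 4141/4450 = 23.9 V.

Unloaded: 24.4 V; loaded: 23.9 V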